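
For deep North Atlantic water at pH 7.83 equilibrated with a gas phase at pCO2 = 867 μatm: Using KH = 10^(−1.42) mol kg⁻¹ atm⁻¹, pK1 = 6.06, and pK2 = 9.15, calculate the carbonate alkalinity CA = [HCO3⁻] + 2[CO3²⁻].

CA = 2.13 mmol/kg

[CO2*] = KH · pCO2 = 10^(−1.42) × 867×10^-6 = 3.296×10^-5 mol/kg
α₀ = 1/(1 + K1/[H⁺] + K1K2/[H⁺]²) = 1/(1 + 10^+1.77 + 10^+0.45) = 0.01595
DIC = [CO2*]/α₀ = 3.296×10^-5 / 0.01595 = 2.067 mmol/kg
CA = (α₁ + 2α₂)·DIC = (0.9391 + 2×0.04495) × 2.067 = 2.13 mmol/kg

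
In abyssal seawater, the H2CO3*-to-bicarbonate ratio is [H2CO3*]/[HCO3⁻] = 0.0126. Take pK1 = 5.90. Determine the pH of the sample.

pH = 7.80

From K1 = [H⁺][HCO3⁻]/[H2CO3*]:  pH = pK1 − log₁₀([H2CO3*]/[HCO3⁻])
log₁₀(0.0126) = -1.900
pH = 5.90 − (-1.900) = 7.80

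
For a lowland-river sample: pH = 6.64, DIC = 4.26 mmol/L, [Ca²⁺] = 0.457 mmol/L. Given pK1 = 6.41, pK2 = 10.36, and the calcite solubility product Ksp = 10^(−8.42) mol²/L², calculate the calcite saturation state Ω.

Ω = 0.0614

α₂ = 1 / (1 + [H⁺]/K2 + [H⁺]²/(K1K2)) = 1 / (1 + 10^+3.72 + 10^+3.49)
   = 1 / (1 + 5248.1 + 3090.3) = 1/8339.4 = 0.0001199
[CO3²⁻] = α₂ × DIC = 0.0001199 × 4.26 = 0.0005108 mmol/L = 0.5108 μmol/L
Ksp = 10^(−8.42) = 3.802×10^-9
Ω = [Ca²⁺][CO3²⁻]/Ksp = (0.457×10^-3)(5.108×10^-7) / 3.802×10^-9 = 0.0614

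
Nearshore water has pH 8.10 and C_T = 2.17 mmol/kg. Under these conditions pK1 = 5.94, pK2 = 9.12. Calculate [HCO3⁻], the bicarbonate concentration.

[HCO3⁻] = 1.97 mmol/kg

α₁ = 1 / (1 + [H⁺]/K1 + K2/[H⁺]) = 1 / (1 + 10^-2.16 + 10^-1.02)
   = 1 / (1 + 0.0069183 + 0.095499) = 1/1.1024 = 0.9071
[HCO3⁻] = α₁ × DIC = 0.9071 × 2.17 = 1.97 mmol/kg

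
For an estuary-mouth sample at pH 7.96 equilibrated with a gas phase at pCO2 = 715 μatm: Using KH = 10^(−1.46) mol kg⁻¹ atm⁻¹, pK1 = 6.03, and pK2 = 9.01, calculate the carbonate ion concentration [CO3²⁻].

[CO2*] = KH · pCO2 = 10^(−1.46) × 715×10^-6 = 2.479×10^-5 mol/kg
α₀ = 1/(1 + K1/[H⁺] + K1K2/[H⁺]²) = 1/(1 + 10^+1.93 + 10^+0.88) = 0.01067
DIC = [CO2*]/α₀ = 2.479×10^-5 / 0.01067 = 2.323 mmol/kg
[CO3²⁻] = α₂·DIC; α₂ = 0.08096, so [CO3²⁻] = 0.08096 × 2.323 = 0.188 mmol/kg

[CO3²⁻] = 0.188 mmol/kg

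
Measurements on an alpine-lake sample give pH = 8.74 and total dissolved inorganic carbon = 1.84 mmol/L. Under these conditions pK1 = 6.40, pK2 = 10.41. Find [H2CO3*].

[CO2*] = 8.20 μmol/L

α₀ = 1 / (1 + K1/[H⁺] + K1K2/[H⁺]²) = 1 / (1 + 10^+2.34 + 10^+0.67)
   = 1 / (1 + 218.78 + 4.6774) = 1/224.45 = 0.004455
[CO2*] = α₀ × DIC = 0.004455 × 1.84 = 0.00820 mmol/L = 8.20 μmol/L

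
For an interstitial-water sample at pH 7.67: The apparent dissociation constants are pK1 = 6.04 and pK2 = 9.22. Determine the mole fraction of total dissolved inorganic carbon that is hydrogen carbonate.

α₁ = 1 / (1 + [H⁺]/K1 + K2/[H⁺]) = 1 / (1 + 10^-1.63 + 10^-1.55)
   = 1 / (1 + 0.023442 + 0.028184) = 1/1.0516 = 0.9509

α₁ = 0.951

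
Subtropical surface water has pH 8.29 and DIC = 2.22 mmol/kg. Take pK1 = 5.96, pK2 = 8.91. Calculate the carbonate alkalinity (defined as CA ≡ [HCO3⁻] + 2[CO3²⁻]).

CA = [HCO3⁻] + 2[CO3²⁻] = (α₁ + 2α₂)·DIC
At pH 8.29: [H⁺]/K1 = 10^-2.33 = 0.0046774, K2/[H⁺] = 10^-0.62 = 0.23988
α₁ = 1/(1 + 0.0046774 + 0.23988) = 1/1.2446 = 0.8035; α₂ = α₁·K2/[H⁺] = 0.1927
α₁ + 2α₂ = 1.1890
CA = 1.1890 × 2.22 = 2.64 mmol/kg

CA = 2.64 mmol/kg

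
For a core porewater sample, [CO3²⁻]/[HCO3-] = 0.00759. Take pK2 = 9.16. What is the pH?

pH = 7.04

From K2 = [H⁺][CO3²⁻]/[HCO3-]:  pH = pK2 + log₁₀([CO3²⁻]/[HCO3-])
log₁₀(0.00759) = -2.120
pH = 9.16 + (-2.120) = 7.04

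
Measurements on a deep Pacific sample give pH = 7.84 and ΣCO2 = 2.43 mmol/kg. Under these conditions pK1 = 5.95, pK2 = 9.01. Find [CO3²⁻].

[CO3²⁻] = 0.152 mmol/kg

α₂ = 1 / (1 + [H⁺]/K2 + [H⁺]²/(K1K2)) = 1 / (1 + 10^+1.17 + 10^-0.72)
   = 1 / (1 + 14.791 + 0.19055) = 1/15.982 = 0.06257
[CO3²⁻] = α₂ × DIC = 0.06257 × 2.43 = 0.152 mmol/kg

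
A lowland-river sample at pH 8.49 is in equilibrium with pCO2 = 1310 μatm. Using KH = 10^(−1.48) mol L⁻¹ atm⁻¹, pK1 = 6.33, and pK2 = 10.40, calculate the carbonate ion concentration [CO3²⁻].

[CO3²⁻] = 0.0771 mmol/L

[CO2*] = KH · pCO2 = 10^(−1.48) × 1310×10^-6 = 4.338×10^-5 mol/L
α₀ = 1/(1 + K1/[H⁺] + K1K2/[H⁺]²) = 1/(1 + 10^+2.16 + 10^+0.25) = 0.006788
DIC = [CO2*]/α₀ = 4.338×10^-5 / 0.006788 = 6.391 mmol/L
[CO3²⁻] = α₂·DIC; α₂ = 0.01207, so [CO3²⁻] = 0.01207 × 6.391 = 0.0771 mmol/L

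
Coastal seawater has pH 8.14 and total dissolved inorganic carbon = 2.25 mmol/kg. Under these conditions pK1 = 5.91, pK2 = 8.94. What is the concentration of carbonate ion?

α₂ = 1 / (1 + [H⁺]/K2 + [H⁺]²/(K1K2)) = 1 / (1 + 10^+0.80 + 10^-1.43)
   = 1 / (1 + 6.3096 + 0.037154) = 1/7.3467 = 0.1361
[CO3²⁻] = α₂ × DIC = 0.1361 × 2.25 = 0.306 mmol/kg

[CO3²⁻] = 0.306 mmol/kg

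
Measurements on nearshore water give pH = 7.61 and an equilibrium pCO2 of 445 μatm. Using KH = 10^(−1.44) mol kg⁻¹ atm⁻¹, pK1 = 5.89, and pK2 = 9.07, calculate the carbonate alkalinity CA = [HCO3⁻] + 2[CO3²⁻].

CA = 0.907 mmol/kg

[CO2*] = KH · pCO2 = 10^(−1.44) × 445×10^-6 = 1.616×10^-5 mol/kg
α₀ = 1/(1 + K1/[H⁺] + K1K2/[H⁺]²) = 1/(1 + 10^+1.72 + 10^+0.26) = 0.01808
DIC = [CO2*]/α₀ = 1.616×10^-5 / 0.01808 = 0.8935 mmol/kg
CA = (α₁ + 2α₂)·DIC = (0.9490 + 2×0.03291) × 0.8935 = 0.907 mmol/kg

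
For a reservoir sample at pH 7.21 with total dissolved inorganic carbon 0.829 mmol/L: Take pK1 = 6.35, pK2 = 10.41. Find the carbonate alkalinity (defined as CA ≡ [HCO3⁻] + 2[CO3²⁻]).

CA = [HCO3⁻] + 2[CO3²⁻] = (α₁ + 2α₂)·DIC
At pH 7.21: [H⁺]/K1 = 10^-0.86 = 0.13804, K2/[H⁺] = 10^-3.20 = 0.00063096
α₁ = 1/(1 + 0.13804 + 0.00063096) = 1/1.1387 = 0.8782; α₂ = α₁·K2/[H⁺] = 0.0005541
α₁ + 2α₂ = 0.8793
CA = 0.8793 × 0.829 = 0.729 mmol/L

CA = 0.729 mmol/L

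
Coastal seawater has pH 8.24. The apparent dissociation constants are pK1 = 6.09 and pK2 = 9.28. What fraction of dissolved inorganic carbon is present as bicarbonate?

α₁ = 1 / (1 + [H⁺]/K1 + K2/[H⁺]) = 1 / (1 + 10^-2.15 + 10^-1.04)
   = 1 / (1 + 0.0070795 + 0.091201) = 1/1.0983 = 0.9105

α₁ = 0.911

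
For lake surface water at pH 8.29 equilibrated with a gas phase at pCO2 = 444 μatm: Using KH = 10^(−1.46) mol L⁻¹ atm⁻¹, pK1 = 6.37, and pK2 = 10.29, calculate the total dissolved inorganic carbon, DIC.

DIC = 1.31 mmol/L

[CO2*] = KH · pCO2 = 10^(−1.46) × 444×10^-6 = 1.540×10^-5 mol/L
α₀ = 1/(1 + K1/[H⁺] + K1K2/[H⁺]²) = 1/(1 + 10^+1.92 + 10^-0.08) = 0.01176
DIC = [CO2*]/α₀ = 1.540×10^-5 / 0.01176 = 1.31 mmol/L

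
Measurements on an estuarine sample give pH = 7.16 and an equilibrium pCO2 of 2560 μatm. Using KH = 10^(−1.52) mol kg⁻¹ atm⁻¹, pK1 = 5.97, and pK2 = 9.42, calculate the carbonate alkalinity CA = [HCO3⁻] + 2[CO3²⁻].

[CO2*] = KH · pCO2 = 10^(−1.52) × 2560×10^-6 = 7.731×10^-5 mol/kg
α₀ = 1/(1 + K1/[H⁺] + K1K2/[H⁺]²) = 1/(1 + 10^+1.19 + 10^-1.07) = 0.06034
DIC = [CO2*]/α₀ = 7.731×10^-5 / 0.06034 = 1.281 mmol/kg
CA = (α₁ + 2α₂)·DIC = (0.9345 + 2×0.005136) × 1.281 = 1.21 mmol/kg

CA = 1.21 mmol/kg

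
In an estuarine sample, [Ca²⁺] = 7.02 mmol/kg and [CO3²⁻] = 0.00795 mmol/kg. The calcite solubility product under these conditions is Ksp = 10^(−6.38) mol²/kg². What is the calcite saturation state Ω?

Ksp = 10^(−6.38) = 4.169×10^-7
Ω = [Ca²⁺][CO3²⁻]/Ksp = (7.02×10^-3)(0.00795×10^-3) / 4.169×10^-7 = 0.134

Ω = 0.134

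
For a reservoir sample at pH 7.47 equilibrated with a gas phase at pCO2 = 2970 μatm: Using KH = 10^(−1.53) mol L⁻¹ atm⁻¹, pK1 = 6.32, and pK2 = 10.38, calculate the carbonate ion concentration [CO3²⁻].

[CO2*] = KH · pCO2 = 10^(−1.53) × 2970×10^-6 = 8.765×10^-5 mol/L
α₀ = 1/(1 + K1/[H⁺] + K1K2/[H⁺]²) = 1/(1 + 10^+1.15 + 10^-1.76) = 0.06604
DIC = [CO2*]/α₀ = 8.765×10^-5 / 0.06604 = 1.327 mmol/L
[CO3²⁻] = α₂·DIC; α₂ = 0.001148, so [CO3²⁻] = 0.001148 × 1.327 = 0.00152 mmol/L = 1.52 μmol/L

[CO3²⁻] = 1.52 μmol/L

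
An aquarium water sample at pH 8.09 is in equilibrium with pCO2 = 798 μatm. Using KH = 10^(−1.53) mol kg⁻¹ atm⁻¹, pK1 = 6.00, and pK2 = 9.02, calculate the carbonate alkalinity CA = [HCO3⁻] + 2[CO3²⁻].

CA = 3.58 mmol/kg

[CO2*] = KH · pCO2 = 10^(−1.53) × 798×10^-6 = 2.355×10^-5 mol/kg
α₀ = 1/(1 + K1/[H⁺] + K1K2/[H⁺]²) = 1/(1 + 10^+2.09 + 10^+1.16) = 0.007221
DIC = [CO2*]/α₀ = 2.355×10^-5 / 0.007221 = 3.261 mmol/kg
CA = (α₁ + 2α₂)·DIC = (0.8884 + 2×0.1044) × 3.261 = 3.58 mmol/kg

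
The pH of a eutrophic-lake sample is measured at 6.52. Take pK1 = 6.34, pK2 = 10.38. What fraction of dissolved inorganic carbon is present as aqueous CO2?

α₀ = 1 / (1 + K1/[H⁺] + K1K2/[H⁺]²) = 1 / (1 + 10^+0.18 + 10^-3.68)
   = 1 / (1 + 1.5136 + 0.00020893) = 1/2.5138 = 0.3978

α₀ = 0.398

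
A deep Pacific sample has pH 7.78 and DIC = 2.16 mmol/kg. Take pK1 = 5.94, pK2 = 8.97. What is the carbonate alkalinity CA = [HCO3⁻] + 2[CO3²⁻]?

CA = [HCO3⁻] + 2[CO3²⁻] = (α₁ + 2α₂)·DIC
At pH 7.78: [H⁺]/K1 = 10^-1.84 = 0.014454, K2/[H⁺] = 10^-1.19 = 0.064565
α₁ = 1/(1 + 0.014454 + 0.064565) = 1/1.0790 = 0.9268; α₂ = α₁·K2/[H⁺] = 0.05984
α₁ + 2α₂ = 1.0464
CA = 1.0464 × 2.16 = 2.26 mmol/kg

CA = 2.26 mmol/kg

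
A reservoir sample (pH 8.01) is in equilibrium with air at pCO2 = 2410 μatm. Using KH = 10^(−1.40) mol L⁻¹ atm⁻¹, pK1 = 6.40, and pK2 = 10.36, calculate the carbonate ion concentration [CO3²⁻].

[CO2*] = KH · pCO2 = 10^(−1.40) × 2410×10^-6 = 9.594×10^-5 mol/L
α₀ = 1/(1 + K1/[H⁺] + K1K2/[H⁺]²) = 1/(1 + 10^+1.61 + 10^-0.74) = 0.02385
DIC = [CO2*]/α₀ = 9.594×10^-5 / 0.02385 = 4.022 mmol/L
[CO3²⁻] = α₂·DIC; α₂ = 0.004341, so [CO3²⁻] = 0.004341 × 4.022 = 0.0175 mmol/L = 17.5 μmol/L

[CO3²⁻] = 17.5 μmol/L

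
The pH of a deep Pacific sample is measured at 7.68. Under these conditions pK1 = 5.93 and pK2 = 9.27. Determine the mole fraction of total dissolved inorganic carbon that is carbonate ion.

α₂ = 0.0246

α₂ = 1 / (1 + [H⁺]/K2 + [H⁺]²/(K1K2)) = 1 / (1 + 10^+1.59 + 10^-0.16)
   = 1 / (1 + 38.905 + 0.69183) = 1/40.596 = 0.02463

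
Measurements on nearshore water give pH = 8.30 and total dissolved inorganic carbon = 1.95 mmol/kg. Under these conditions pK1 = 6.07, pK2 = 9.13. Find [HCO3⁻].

[HCO3⁻] = 1.69 mmol/kg

α₁ = 1 / (1 + [H⁺]/K1 + K2/[H⁺]) = 1 / (1 + 10^-2.23 + 10^-0.83)
   = 1 / (1 + 0.0058884 + 0.14791) = 1/1.1538 = 0.8667
[HCO3⁻] = α₁ × DIC = 0.8667 × 1.95 = 1.69 mmol/kg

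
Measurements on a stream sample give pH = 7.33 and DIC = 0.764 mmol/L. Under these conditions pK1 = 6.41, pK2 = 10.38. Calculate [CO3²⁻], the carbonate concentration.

α₂ = 1 / (1 + [H⁺]/K2 + [H⁺]²/(K1K2)) = 1 / (1 + 10^+3.05 + 10^+2.13)
   = 1 / (1 + 1122.0 + 134.90) = 1/1257.9 = 0.0007950
[CO3²⁻] = α₂ × DIC = 0.0007950 × 0.764 = 0.000607 mmol/L = 0.607 μmol/L

[CO3²⁻] = 0.607 μmol/L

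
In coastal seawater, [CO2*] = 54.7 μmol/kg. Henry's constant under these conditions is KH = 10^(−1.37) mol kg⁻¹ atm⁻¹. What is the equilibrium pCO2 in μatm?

pCO2 = 1280 μatm

KH = 10^(−1.37) = 4.266×10^-2 mol kg⁻¹ atm⁻¹
pCO2 = [CO2*]/KH = 54.7×10^-6 / 4.266×10^-2 = 1.28×10^-3 atm = 1280 μatm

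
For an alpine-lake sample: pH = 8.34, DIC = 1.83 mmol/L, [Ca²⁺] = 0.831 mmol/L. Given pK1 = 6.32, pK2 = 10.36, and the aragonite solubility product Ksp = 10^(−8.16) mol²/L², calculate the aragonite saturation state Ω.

Ω = 2.06

α₂ = 1 / (1 + [H⁺]/K2 + [H⁺]²/(K1K2)) = 1 / (1 + 10^+2.02 + 10^+0.00)
   = 1 / (1 + 104.71 + 1.0000) = 1/106.71 = 0.009371
[CO3²⁻] = α₂ × DIC = 0.009371 × 1.83 = 0.01715 mmol/L = 17.15 μmol/L
Ksp = 10^(−8.16) = 6.918×10^-9
Ω = [Ca²⁺][CO3²⁻]/Ksp = (0.831×10^-3)(1.715×10^-5) / 6.918×10^-9 = 2.06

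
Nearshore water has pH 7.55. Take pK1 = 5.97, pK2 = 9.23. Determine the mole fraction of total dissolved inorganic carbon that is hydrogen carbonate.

α₁ = 0.955

α₁ = 1 / (1 + [H⁺]/K1 + K2/[H⁺]) = 1 / (1 + 10^-1.58 + 10^-1.68)
   = 1 / (1 + 0.026303 + 0.020893) = 1/1.0472 = 0.9549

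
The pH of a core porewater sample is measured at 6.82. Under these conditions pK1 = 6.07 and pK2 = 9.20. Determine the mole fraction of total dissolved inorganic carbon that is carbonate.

α₂ = 1 / (1 + [H⁺]/K2 + [H⁺]²/(K1K2)) = 1 / (1 + 10^+2.38 + 10^+1.63)
   = 1 / (1 + 239.88 + 42.658) = 1/283.54 = 0.003527

α₂ = 0.00353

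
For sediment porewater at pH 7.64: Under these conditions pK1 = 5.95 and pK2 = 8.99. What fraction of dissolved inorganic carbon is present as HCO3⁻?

α₁ = 0.939

α₁ = 1 / (1 + [H⁺]/K1 + K2/[H⁺]) = 1 / (1 + 10^-1.69 + 10^-1.35)
   = 1 / (1 + 0.020417 + 0.044668) = 1/1.0651 = 0.9389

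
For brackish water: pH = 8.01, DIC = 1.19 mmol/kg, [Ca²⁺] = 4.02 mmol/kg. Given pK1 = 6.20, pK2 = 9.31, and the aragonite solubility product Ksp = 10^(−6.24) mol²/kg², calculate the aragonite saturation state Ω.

Ω = 0.391

α₂ = 1 / (1 + [H⁺]/K2 + [H⁺]²/(K1K2)) = 1 / (1 + 10^+1.30 + 10^-0.51)
   = 1 / (1 + 19.953 + 0.30903) = 1/21.262 = 0.04703
[CO3²⁻] = α₂ × DIC = 0.04703 × 1.19 = 0.05597 mmol/kg
Ksp = 10^(−6.24) = 5.754×10^-7
Ω = [Ca²⁺][CO3²⁻]/Ksp = (4.02×10^-3)(5.597×10^-5) / 5.754×10^-7 = 0.391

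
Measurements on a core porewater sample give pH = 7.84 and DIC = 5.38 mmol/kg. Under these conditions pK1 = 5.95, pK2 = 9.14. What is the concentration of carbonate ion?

α₂ = 1 / (1 + [H⁺]/K2 + [H⁺]²/(K1K2)) = 1 / (1 + 10^+1.30 + 10^-0.59)
   = 1 / (1 + 19.953 + 0.25704) = 1/21.210 = 0.04715
[CO3²⁻] = α₂ × DIC = 0.04715 × 5.38 = 0.254 mmol/kg

[CO3²⁻] = 0.254 mmol/kg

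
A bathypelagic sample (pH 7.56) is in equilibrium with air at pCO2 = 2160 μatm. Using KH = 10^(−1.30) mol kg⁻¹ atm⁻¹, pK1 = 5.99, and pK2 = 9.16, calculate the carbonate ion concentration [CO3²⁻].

[CO2*] = KH · pCO2 = 10^(−1.30) × 2160×10^-6 = 1.083×10^-4 mol/kg
α₀ = 1/(1 + K1/[H⁺] + K1K2/[H⁺]²) = 1/(1 + 10^+1.57 + 10^-0.03) = 0.02558
DIC = [CO2*]/α₀ = 1.083×10^-4 / 0.02558 = 4.231 mmol/kg
[CO3²⁻] = α₂·DIC; α₂ = 0.02388, so [CO3²⁻] = 0.02388 × 4.231 = 0.101 mmol/kg

[CO3²⁻] = 0.101 mmol/kg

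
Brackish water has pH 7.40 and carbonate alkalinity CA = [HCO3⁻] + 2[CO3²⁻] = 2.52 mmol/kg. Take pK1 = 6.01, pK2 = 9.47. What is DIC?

CA = [HCO3⁻] + 2[CO3²⁻] = (α₁ + 2α₂)·DIC
At pH 7.40: [H⁺]/K1 = 10^-1.39 = 0.040738, K2/[H⁺] = 10^-2.07 = 0.0085114
α₁ = 1/(1 + 0.040738 + 0.0085114) = 1/1.0492 = 0.9531; α₂ = α₁·K2/[H⁺] = 0.008112
α₁ + 2α₂ = 0.9693
DIC = CA / (α₁ + 2α₂) = 2.52 / 0.9693 = 2.60 mmol/kg

DIC = 2.60 mmol/kg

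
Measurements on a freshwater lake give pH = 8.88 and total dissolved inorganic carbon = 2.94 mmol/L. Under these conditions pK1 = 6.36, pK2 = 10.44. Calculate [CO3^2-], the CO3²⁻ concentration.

[CO3²⁻] = 0.0786 mmol/L

α₂ = 1 / (1 + [H⁺]/K2 + [H⁺]²/(K1K2)) = 1 / (1 + 10^+1.56 + 10^-0.96)
   = 1 / (1 + 36.308 + 0.10965) = 1/37.417 = 0.02673
[CO3²⁻] = α₂ × DIC = 0.02673 × 2.94 = 0.0786 mmol/L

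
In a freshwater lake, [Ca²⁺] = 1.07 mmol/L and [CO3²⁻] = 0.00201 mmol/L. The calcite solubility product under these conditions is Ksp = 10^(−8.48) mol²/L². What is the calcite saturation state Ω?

Ksp = 10^(−8.48) = 3.311×10^-9
Ω = [Ca²⁺][CO3²⁻]/Ksp = (1.07×10^-3)(0.00201×10^-3) / 3.311×10^-9 = 0.650

Ω = 0.650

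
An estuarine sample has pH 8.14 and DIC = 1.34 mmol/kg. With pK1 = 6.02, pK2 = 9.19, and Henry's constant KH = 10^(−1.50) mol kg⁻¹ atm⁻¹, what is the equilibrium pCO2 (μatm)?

α₀ = 1 / (1 + K1/[H⁺] + K1K2/[H⁺]²) = 1 / (1 + 10^+2.12 + 10^+1.07)
   = 1 / (1 + 131.83 + 11.749) = 1/144.57 = 0.006917
[CO2*] = α₀ × DIC = 0.006917 × 1.34 = 0.009269 mmol/kg = 9.269 μmol/kg
pCO2 = [CO2*]/KH = 9.269×10^-6 / 3.162×10^-2 = 293 μatm

pCO2 = 293 μatm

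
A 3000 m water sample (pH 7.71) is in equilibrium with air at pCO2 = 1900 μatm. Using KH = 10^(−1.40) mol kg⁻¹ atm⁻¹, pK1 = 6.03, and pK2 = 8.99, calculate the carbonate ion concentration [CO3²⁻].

[CO3²⁻] = 0.190 mmol/kg

[CO2*] = KH · pCO2 = 10^(−1.40) × 1900×10^-6 = 7.564×10^-5 mol/kg
α₀ = 1/(1 + K1/[H⁺] + K1K2/[H⁺]²) = 1/(1 + 10^+1.68 + 10^+0.40) = 0.01946
DIC = [CO2*]/α₀ = 7.564×10^-5 / 0.01946 = 3.886 mmol/kg
[CO3²⁻] = α₂·DIC; α₂ = 0.04889, so [CO3²⁻] = 0.04889 × 3.886 = 0.190 mmol/kg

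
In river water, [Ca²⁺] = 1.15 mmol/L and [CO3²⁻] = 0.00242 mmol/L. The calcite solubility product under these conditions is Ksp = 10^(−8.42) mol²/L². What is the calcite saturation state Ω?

Ksp = 10^(−8.42) = 3.802×10^-9
Ω = [Ca²⁺][CO3²⁻]/Ksp = (1.15×10^-3)(0.00242×10^-3) / 3.802×10^-9 = 0.732

Ω = 0.732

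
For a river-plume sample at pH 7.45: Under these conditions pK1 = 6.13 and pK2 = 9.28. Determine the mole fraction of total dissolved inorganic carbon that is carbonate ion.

α₂ = 0.0139

α₂ = 1 / (1 + [H⁺]/K2 + [H⁺]²/(K1K2)) = 1 / (1 + 10^+1.83 + 10^+0.51)
   = 1 / (1 + 67.608 + 3.2359) = 1/71.844 = 0.01392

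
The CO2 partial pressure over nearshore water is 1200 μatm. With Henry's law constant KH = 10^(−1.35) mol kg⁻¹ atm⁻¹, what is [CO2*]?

KH = 10^(−1.35) = 4.467×10^-2 mol kg⁻¹ atm⁻¹
[CO2*] = KH · pCO2 = 4.467×10^-2 × 1200×10^-6 atm = 5.36×10^-5 mol/kg

[CO2*] = 53.6 μmol/kg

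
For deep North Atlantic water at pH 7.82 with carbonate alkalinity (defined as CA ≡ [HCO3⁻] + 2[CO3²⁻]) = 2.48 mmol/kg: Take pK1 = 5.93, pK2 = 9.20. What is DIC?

DIC = 2.41 mmol/kg

CA = [HCO3⁻] + 2[CO3²⁻] = (α₁ + 2α₂)·DIC
At pH 7.82: [H⁺]/K1 = 10^-1.89 = 0.012882, K2/[H⁺] = 10^-1.38 = 0.041687
α₁ = 1/(1 + 0.012882 + 0.041687) = 1/1.0546 = 0.9483; α₂ = α₁·K2/[H⁺] = 0.03953
α₁ + 2α₂ = 1.0273
DIC = CA / (α₁ + 2α₂) = 2.48 / 1.0273 = 2.41 mmol/kg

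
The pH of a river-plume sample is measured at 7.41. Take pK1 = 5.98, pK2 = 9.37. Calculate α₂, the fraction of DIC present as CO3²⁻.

α₂ = 1 / (1 + [H⁺]/K2 + [H⁺]²/(K1K2)) = 1 / (1 + 10^+1.96 + 10^+0.53)
   = 1 / (1 + 91.201 + 3.3884) = 1/95.590 = 0.01046

α₂ = 0.0105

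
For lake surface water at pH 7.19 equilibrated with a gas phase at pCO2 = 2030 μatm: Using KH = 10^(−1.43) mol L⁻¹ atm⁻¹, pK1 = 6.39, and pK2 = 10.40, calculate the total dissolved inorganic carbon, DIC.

DIC = 0.552 mmol/L

[CO2*] = KH · pCO2 = 10^(−1.43) × 2030×10^-6 = 7.542×10^-5 mol/L
α₀ = 1/(1 + K1/[H⁺] + K1K2/[H⁺]²) = 1/(1 + 10^+0.80 + 10^-2.41) = 0.1367
DIC = [CO2*]/α₀ = 7.542×10^-5 / 0.1367 = 0.552 mmol/L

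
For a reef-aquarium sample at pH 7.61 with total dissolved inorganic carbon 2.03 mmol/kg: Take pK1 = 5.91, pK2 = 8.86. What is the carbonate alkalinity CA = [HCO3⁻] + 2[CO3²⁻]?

CA = [HCO3⁻] + 2[CO3²⁻] = (α₁ + 2α₂)·DIC
At pH 7.61: [H⁺]/K1 = 10^-1.70 = 0.019953, K2/[H⁺] = 10^-1.25 = 0.056234
α₁ = 1/(1 + 0.019953 + 0.056234) = 1/1.0762 = 0.9292; α₂ = α₁·K2/[H⁺] = 0.05225
α₁ + 2α₂ = 1.0337
CA = 1.0337 × 2.03 = 2.10 mmol/kg

CA = 2.10 mmol/kg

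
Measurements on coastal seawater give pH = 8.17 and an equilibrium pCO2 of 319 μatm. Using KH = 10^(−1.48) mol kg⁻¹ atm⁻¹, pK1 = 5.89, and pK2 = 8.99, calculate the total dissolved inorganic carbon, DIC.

DIC = 2.33 mmol/kg

[CO2*] = KH · pCO2 = 10^(−1.48) × 319×10^-6 = 1.056×10^-5 mol/kg
α₀ = 1/(1 + K1/[H⁺] + K1K2/[H⁺]²) = 1/(1 + 10^+2.28 + 10^+1.46) = 0.004537
DIC = [CO2*]/α₀ = 1.056×10^-5 / 0.004537 = 2.33 mmol/kg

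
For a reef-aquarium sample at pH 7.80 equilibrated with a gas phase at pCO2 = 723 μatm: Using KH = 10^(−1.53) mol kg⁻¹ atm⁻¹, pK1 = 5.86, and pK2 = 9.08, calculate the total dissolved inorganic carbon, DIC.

DIC = 1.98 mmol/kg

[CO2*] = KH · pCO2 = 10^(−1.53) × 723×10^-6 = 2.134×10^-5 mol/kg
α₀ = 1/(1 + K1/[H⁺] + K1K2/[H⁺]²) = 1/(1 + 10^+1.94 + 10^+0.66) = 0.01079
DIC = [CO2*]/α₀ = 2.134×10^-5 / 0.01079 = 1.98 mmol/kg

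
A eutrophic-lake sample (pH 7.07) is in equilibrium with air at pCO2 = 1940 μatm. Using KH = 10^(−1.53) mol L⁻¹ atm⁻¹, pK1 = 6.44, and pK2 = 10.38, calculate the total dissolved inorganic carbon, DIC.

DIC = 0.302 mmol/L

[CO2*] = KH · pCO2 = 10^(−1.53) × 1940×10^-6 = 5.725×10^-5 mol/L
α₀ = 1/(1 + K1/[H⁺] + K1K2/[H⁺]²) = 1/(1 + 10^+0.63 + 10^-2.68) = 0.1898
DIC = [CO2*]/α₀ = 5.725×10^-5 / 0.1898 = 0.302 mmol/L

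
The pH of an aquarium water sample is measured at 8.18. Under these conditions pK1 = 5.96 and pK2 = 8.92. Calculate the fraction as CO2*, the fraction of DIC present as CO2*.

α₀ = 0.00507

α₀ = 1 / (1 + K1/[H⁺] + K1K2/[H⁺]²) = 1 / (1 + 10^+2.22 + 10^+1.48)
   = 1 / (1 + 165.96 + 30.200) = 1/197.16 = 0.005072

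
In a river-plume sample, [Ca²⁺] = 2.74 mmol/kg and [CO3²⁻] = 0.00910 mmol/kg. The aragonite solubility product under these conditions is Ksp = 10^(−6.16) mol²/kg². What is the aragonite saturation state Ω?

Ksp = 10^(−6.16) = 6.918×10^-7
Ω = [Ca²⁺][CO3²⁻]/Ksp = (2.74×10^-3)(0.00910×10^-3) / 6.918×10^-7 = 0.0360

Ω = 0.0360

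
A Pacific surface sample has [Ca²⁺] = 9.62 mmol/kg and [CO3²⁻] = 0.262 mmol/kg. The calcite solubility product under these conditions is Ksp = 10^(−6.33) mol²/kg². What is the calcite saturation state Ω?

Ksp = 10^(−6.33) = 4.677×10^-7
Ω = [Ca²⁺][CO3²⁻]/Ksp = (9.62×10^-3)(0.262×10^-3) / 4.677×10^-7 = 5.39

Ω = 5.39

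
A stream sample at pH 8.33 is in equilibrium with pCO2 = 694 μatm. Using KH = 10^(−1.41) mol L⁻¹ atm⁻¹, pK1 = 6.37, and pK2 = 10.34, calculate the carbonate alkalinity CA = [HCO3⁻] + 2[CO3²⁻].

[CO2*] = KH · pCO2 = 10^(−1.41) × 694×10^-6 = 2.700×10^-5 mol/L
α₀ = 1/(1 + K1/[H⁺] + K1K2/[H⁺]²) = 1/(1 + 10^+1.96 + 10^-0.05) = 0.01074
DIC = [CO2*]/α₀ = 2.700×10^-5 / 0.01074 = 2.513 mmol/L
CA = (α₁ + 2α₂)·DIC = (0.9797 + 2×0.009574) × 2.513 = 2.51 mmol/L

CA = 2.51 mmol/L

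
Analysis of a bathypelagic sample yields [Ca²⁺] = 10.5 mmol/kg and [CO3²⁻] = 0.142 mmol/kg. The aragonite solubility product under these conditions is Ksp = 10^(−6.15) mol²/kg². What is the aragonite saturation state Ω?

Ω = 2.11

Ksp = 10^(−6.15) = 7.079×10^-7
Ω = [Ca²⁺][CO3²⁻]/Ksp = (10.5×10^-3)(0.142×10^-3) / 7.079×10^-7 = 2.11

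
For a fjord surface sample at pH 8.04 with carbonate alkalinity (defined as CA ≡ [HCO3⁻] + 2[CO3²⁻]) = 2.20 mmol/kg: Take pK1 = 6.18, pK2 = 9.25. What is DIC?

DIC = 2.11 mmol/kg

CA = [HCO3⁻] + 2[CO3²⁻] = (α₁ + 2α₂)·DIC
At pH 8.04: [H⁺]/K1 = 10^-1.86 = 0.013804, K2/[H⁺] = 10^-1.21 = 0.061660
α₁ = 1/(1 + 0.013804 + 0.061660) = 1/1.0755 = 0.9298; α₂ = α₁·K2/[H⁺] = 0.05733
α₁ + 2α₂ = 1.0445
DIC = CA / (α₁ + 2α₂) = 2.20 / 1.0445 = 2.11 mmol/kg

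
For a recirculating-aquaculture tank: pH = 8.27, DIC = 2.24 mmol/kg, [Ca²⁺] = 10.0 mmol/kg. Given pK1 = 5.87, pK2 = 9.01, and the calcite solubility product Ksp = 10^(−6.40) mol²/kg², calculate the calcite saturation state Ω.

α₂ = 1 / (1 + [H⁺]/K2 + [H⁺]²/(K1K2)) = 1 / (1 + 10^+0.74 + 10^-1.66)
   = 1 / (1 + 5.4954 + 0.021878) = 1/6.5173 = 0.1534
[CO3²⁻] = α₂ × DIC = 0.1534 × 2.24 = 0.3437 mmol/kg
Ksp = 10^(−6.40) = 3.981×10^-7
Ω = [Ca²⁺][CO3²⁻]/Ksp = (10.0×10^-3)(3.437×10^-4) / 3.981×10^-7 = 8.63

Ω = 8.63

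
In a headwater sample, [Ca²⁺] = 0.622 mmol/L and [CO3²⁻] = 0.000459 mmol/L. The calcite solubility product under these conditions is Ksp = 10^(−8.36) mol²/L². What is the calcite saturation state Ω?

Ω = 0.0654

Ksp = 10^(−8.36) = 4.365×10^-9
Ω = [Ca²⁺][CO3²⁻]/Ksp = (0.622×10^-3)(0.000459×10^-3) / 4.365×10^-9 = 0.0654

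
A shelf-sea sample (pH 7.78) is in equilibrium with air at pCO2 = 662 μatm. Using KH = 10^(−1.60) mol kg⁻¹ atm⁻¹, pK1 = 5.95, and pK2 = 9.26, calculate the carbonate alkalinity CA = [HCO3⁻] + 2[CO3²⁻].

[CO2*] = KH · pCO2 = 10^(−1.60) × 662×10^-6 = 1.663×10^-5 mol/kg
α₀ = 1/(1 + K1/[H⁺] + K1K2/[H⁺]²) = 1/(1 + 10^+1.83 + 10^+0.35) = 0.01411
DIC = [CO2*]/α₀ = 1.663×10^-5 / 0.01411 = 1.178 mmol/kg
CA = (α₁ + 2α₂)·DIC = (0.9543 + 2×0.03160) × 1.178 = 1.20 mmol/kg

CA = 1.20 mmol/kg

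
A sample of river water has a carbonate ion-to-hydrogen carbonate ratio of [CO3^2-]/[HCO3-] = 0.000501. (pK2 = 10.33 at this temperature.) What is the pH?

From K2 = [H⁺][CO3^2-]/[HCO3-]:  pH = pK2 + log₁₀([CO3^2-]/[HCO3-])
log₁₀(0.000501) = -3.300
pH = 10.33 + (-3.300) = 7.03

pH = 7.03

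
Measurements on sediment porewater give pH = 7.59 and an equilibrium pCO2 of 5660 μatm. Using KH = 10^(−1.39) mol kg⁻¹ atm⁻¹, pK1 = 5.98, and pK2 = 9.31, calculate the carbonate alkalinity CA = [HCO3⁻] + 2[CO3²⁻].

CA = 9.75 mmol/kg

[CO2*] = KH · pCO2 = 10^(−1.39) × 5660×10^-6 = 2.306×10^-4 mol/kg
α₀ = 1/(1 + K1/[H⁺] + K1K2/[H⁺]²) = 1/(1 + 10^+1.61 + 10^-0.11) = 0.02352
DIC = [CO2*]/α₀ = 2.306×10^-4 / 0.02352 = 9.803 mmol/kg
CA = (α₁ + 2α₂)·DIC = (0.9582 + 2×0.01826) × 9.803 = 9.75 mmol/kg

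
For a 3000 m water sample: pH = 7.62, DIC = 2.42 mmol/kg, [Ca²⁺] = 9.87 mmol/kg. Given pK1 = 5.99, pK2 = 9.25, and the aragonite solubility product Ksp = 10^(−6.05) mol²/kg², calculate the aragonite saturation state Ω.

Ω = 0.600

α₂ = 1 / (1 + [H⁺]/K2 + [H⁺]²/(K1K2)) = 1 / (1 + 10^+1.63 + 10^+0.00)
   = 1 / (1 + 42.658 + 1.0000) = 1/44.658 = 0.02239
[CO3²⁻] = α₂ × DIC = 0.02239 × 2.42 = 0.05419 mmol/kg
Ksp = 10^(−6.05) = 8.913×10^-7
Ω = [Ca²⁺][CO3²⁻]/Ksp = (9.87×10^-3)(5.419×10^-5) / 8.913×10^-7 = 0.600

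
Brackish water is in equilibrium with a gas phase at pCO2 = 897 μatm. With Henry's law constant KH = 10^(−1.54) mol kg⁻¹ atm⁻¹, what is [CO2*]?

[CO2*] = 25.9 μmol/kg

KH = 10^(−1.54) = 2.884×10^-2 mol kg⁻¹ atm⁻¹
[CO2*] = KH · pCO2 = 2.884×10^-2 × 897×10^-6 atm = 2.59×10^-5 mol/kg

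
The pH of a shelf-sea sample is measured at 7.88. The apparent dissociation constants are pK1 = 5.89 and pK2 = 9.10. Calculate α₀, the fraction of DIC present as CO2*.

α₀ = 0.00956

α₀ = 1 / (1 + K1/[H⁺] + K1K2/[H⁺]²) = 1 / (1 + 10^+1.99 + 10^+0.77)
   = 1 / (1 + 97.724 + 5.8884) = 1/104.61 = 0.009559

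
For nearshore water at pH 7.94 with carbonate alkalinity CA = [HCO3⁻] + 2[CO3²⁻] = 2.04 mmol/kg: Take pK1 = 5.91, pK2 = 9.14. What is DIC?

DIC = 1.94 mmol/kg

CA = [HCO3⁻] + 2[CO3²⁻] = (α₁ + 2α₂)·DIC
At pH 7.94: [H⁺]/K1 = 10^-2.03 = 0.0093325, K2/[H⁺] = 10^-1.20 = 0.063096
α₁ = 1/(1 + 0.0093325 + 0.063096) = 1/1.0724 = 0.9325; α₂ = α₁·K2/[H⁺] = 0.05883
α₁ + 2α₂ = 1.0501
DIC = CA / (α₁ + 2α₂) = 2.04 / 1.0501 = 1.94 mmol/kg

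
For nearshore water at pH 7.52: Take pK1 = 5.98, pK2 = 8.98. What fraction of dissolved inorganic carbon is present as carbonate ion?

α₂ = 1 / (1 + [H⁺]/K2 + [H⁺]²/(K1K2)) = 1 / (1 + 10^+1.46 + 10^-0.08)
   = 1 / (1 + 28.840 + 0.83176) = 1/30.672 = 0.03260

α₂ = 0.0326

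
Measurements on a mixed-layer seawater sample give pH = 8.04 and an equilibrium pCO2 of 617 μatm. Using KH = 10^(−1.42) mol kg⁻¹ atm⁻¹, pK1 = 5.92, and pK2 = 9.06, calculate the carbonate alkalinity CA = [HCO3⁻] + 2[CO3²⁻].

[CO2*] = KH · pCO2 = 10^(−1.42) × 617×10^-6 = 2.346×10^-5 mol/kg
α₀ = 1/(1 + K1/[H⁺] + K1K2/[H⁺]²) = 1/(1 + 10^+2.12 + 10^+1.10) = 0.006877
DIC = [CO2*]/α₀ = 2.346×10^-5 / 0.006877 = 3.411 mmol/kg
CA = (α₁ + 2α₂)·DIC = (0.9065 + 2×0.08657) × 3.411 = 3.68 mmol/kg

CA = 3.68 mmol/kg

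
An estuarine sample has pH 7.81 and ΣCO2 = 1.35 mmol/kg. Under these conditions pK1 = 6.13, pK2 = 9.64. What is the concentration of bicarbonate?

α₁ = 1 / (1 + [H⁺]/K1 + K2/[H⁺]) = 1 / (1 + 10^-1.68 + 10^-1.83)
   = 1 / (1 + 0.020893 + 0.014791) = 1/1.0357 = 0.9655
[HCO3⁻] = α₁ × DIC = 0.9655 × 1.35 = 1.30 mmol/kg

[HCO3⁻] = 1.30 mmol/kg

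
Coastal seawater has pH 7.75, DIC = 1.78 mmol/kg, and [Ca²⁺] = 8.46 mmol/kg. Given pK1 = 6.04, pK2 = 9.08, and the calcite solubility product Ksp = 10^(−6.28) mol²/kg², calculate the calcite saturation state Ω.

Ω = 1.26

α₂ = 1 / (1 + [H⁺]/K2 + [H⁺]²/(K1K2)) = 1 / (1 + 10^+1.33 + 10^-0.38)
   = 1 / (1 + 21.380 + 0.41687) = 1/22.796 = 0.04387
[CO3²⁻] = α₂ × DIC = 0.04387 × 1.78 = 0.07808 mmol/kg
Ksp = 10^(−6.28) = 5.248×10^-7
Ω = [Ca²⁺][CO3²⁻]/Ksp = (8.46×10^-3)(7.808×10^-5) / 5.248×10^-7 = 1.26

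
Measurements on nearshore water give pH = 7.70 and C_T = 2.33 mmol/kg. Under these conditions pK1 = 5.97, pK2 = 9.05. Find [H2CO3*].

[CO2*] = 0.0408 mmol/kg

α₀ = 1 / (1 + K1/[H⁺] + K1K2/[H⁺]²) = 1 / (1 + 10^+1.73 + 10^+0.38)
   = 1 / (1 + 53.703 + 2.3988) = 1/57.102 = 0.01751
[CO2*] = α₀ × DIC = 0.01751 × 2.33 = 0.0408 mmol/kg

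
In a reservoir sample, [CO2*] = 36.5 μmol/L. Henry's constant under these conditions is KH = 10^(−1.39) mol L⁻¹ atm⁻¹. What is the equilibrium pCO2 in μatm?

pCO2 = 896 μatm

KH = 10^(−1.39) = 4.074×10^-2 mol L⁻¹ atm⁻¹
pCO2 = [CO2*]/KH = 36.5×10^-6 / 4.074×10^-2 = 8.96×10^-4 atm = 896 μatm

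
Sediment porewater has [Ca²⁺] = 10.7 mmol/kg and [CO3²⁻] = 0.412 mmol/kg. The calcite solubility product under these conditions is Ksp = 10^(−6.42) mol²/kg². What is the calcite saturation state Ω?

Ω = 11.6

Ksp = 10^(−6.42) = 3.802×10^-7
Ω = [Ca²⁺][CO3²⁻]/Ksp = (10.7×10^-3)(0.412×10^-3) / 3.802×10^-7 = 11.6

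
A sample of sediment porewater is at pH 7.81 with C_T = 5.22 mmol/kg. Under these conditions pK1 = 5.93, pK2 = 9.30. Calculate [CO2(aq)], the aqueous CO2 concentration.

[CO2*] = 0.0658 mmol/kg

α₀ = 1 / (1 + K1/[H⁺] + K1K2/[H⁺]²) = 1 / (1 + 10^+1.88 + 10^+0.39)
   = 1 / (1 + 75.858 + 2.4547) = 1/79.312 = 0.01261
[CO2*] = α₀ × DIC = 0.01261 × 5.22 = 0.0658 mmol/kg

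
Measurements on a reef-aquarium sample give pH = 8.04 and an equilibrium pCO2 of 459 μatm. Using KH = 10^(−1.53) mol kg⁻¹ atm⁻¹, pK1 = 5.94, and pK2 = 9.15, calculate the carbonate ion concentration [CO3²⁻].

[CO3²⁻] = 0.132 mmol/kg

[CO2*] = KH · pCO2 = 10^(−1.53) × 459×10^-6 = 1.355×10^-5 mol/kg
α₀ = 1/(1 + K1/[H⁺] + K1K2/[H⁺]²) = 1/(1 + 10^+2.10 + 10^+0.99) = 0.007317
DIC = [CO2*]/α₀ = 1.355×10^-5 / 0.007317 = 1.851 mmol/kg
[CO3²⁻] = α₂·DIC; α₂ = 0.07151, so [CO3²⁻] = 0.07151 × 1.851 = 0.132 mmol/kg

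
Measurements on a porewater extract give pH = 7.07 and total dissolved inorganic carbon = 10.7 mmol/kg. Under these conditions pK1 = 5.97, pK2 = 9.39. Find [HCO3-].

α₁ = 1 / (1 + [H⁺]/K1 + K2/[H⁺]) = 1 / (1 + 10^-1.10 + 10^-2.32)
   = 1 / (1 + 0.079433 + 0.0047863) = 1/1.0842 = 0.9223
[HCO3⁻] = α₁ × DIC = 0.9223 × 10.7 = 9.87 mmol/kg

[HCO3⁻] = 9.87 mmol/kg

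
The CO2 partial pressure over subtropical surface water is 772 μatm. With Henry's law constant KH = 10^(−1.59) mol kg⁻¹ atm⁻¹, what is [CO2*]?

[CO2*] = 19.8 μmol/kg

KH = 10^(−1.59) = 2.570×10^-2 mol kg⁻¹ atm⁻¹
[CO2*] = KH · pCO2 = 2.570×10^-2 × 772×10^-6 atm = 1.98×10^-5 mol/kg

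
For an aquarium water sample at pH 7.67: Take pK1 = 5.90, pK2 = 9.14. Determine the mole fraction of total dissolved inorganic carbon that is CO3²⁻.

α₂ = 1 / (1 + [H⁺]/K2 + [H⁺]²/(K1K2)) = 1 / (1 + 10^+1.47 + 10^-0.30)
   = 1 / (1 + 29.512 + 0.50119) = 1/31.013 = 0.03224

α₂ = 0.0322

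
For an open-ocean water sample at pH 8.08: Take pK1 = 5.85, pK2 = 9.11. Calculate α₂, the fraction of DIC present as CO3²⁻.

α₂ = 1 / (1 + [H⁺]/K2 + [H⁺]²/(K1K2)) = 1 / (1 + 10^+1.03 + 10^-1.20)
   = 1 / (1 + 10.715 + 0.063096) = 1/11.778 = 0.08490

α₂ = 0.0849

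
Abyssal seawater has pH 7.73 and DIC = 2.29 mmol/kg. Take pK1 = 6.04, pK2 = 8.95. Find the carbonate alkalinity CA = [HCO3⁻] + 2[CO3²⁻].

CA = [HCO3⁻] + 2[CO3²⁻] = (α₁ + 2α₂)·DIC
At pH 7.73: [H⁺]/K1 = 10^-1.69 = 0.020417, K2/[H⁺] = 10^-1.22 = 0.060256
α₁ = 1/(1 + 0.020417 + 0.060256) = 1/1.0807 = 0.9253; α₂ = α₁·K2/[H⁺] = 0.05576
α₁ + 2α₂ = 1.0369
CA = 1.0369 × 2.29 = 2.37 mmol/kg

CA = 2.37 mmol/kg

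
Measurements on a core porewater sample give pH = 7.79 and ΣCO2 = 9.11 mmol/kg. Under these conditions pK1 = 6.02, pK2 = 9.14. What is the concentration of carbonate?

α₂ = 1 / (1 + [H⁺]/K2 + [H⁺]²/(K1K2)) = 1 / (1 + 10^+1.35 + 10^-0.42)
   = 1 / (1 + 22.387 + 0.38019) = 1/23.767 = 0.04207
[CO3²⁻] = α₂ × DIC = 0.04207 × 9.11 = 0.383 mmol/kg

[CO3²⁻] = 0.383 mmol/kg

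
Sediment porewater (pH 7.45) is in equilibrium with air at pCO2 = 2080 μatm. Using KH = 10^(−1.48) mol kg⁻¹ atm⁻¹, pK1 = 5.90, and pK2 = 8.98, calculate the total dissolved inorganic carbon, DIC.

DIC = 2.58 mmol/kg

[CO2*] = KH · pCO2 = 10^(−1.48) × 2080×10^-6 = 6.888×10^-5 mol/kg
α₀ = 1/(1 + K1/[H⁺] + K1K2/[H⁺]²) = 1/(1 + 10^+1.55 + 10^+0.02) = 0.02665
DIC = [CO2*]/α₀ = 6.888×10^-5 / 0.02665 = 2.58 mmol/kg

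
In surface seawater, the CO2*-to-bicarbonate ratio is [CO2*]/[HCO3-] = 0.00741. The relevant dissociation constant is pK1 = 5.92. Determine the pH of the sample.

pH = 8.05

From K1 = [H⁺][HCO3-]/[CO2*]:  pH = pK1 − log₁₀([CO2*]/[HCO3-])
log₁₀(0.00741) = -2.130
pH = 5.92 − (-2.130) = 8.05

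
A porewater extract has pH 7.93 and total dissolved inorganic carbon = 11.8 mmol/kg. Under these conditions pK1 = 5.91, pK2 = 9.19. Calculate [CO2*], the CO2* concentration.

α₀ = 1 / (1 + K1/[H⁺] + K1K2/[H⁺]²) = 1 / (1 + 10^+2.02 + 10^+0.76)
   = 1 / (1 + 104.71 + 5.7544) = 1/111.47 = 0.008971
[CO2*] = α₀ × DIC = 0.008971 × 11.8 = 0.106 mmol/kg

[CO2*] = 0.106 mmol/kg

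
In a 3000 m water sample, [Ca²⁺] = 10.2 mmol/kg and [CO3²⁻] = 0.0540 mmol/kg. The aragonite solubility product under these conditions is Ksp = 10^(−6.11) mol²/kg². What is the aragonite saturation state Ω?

Ksp = 10^(−6.11) = 7.762×10^-7
Ω = [Ca²⁺][CO3²⁻]/Ksp = (10.2×10^-3)(0.0540×10^-3) / 7.762×10^-7 = 0.710

Ω = 0.710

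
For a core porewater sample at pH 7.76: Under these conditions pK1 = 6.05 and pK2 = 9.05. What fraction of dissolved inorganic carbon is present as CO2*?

α₀ = 1 / (1 + K1/[H⁺] + K1K2/[H⁺]²) = 1 / (1 + 10^+1.71 + 10^+0.42)
   = 1 / (1 + 51.286 + 2.6303) = 1/54.916 = 0.01821

α₀ = 0.0182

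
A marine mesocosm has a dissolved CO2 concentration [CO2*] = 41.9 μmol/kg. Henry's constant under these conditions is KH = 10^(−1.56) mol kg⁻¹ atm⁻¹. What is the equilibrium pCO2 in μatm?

pCO2 = 1520 μatm

KH = 10^(−1.56) = 2.754×10^-2 mol kg⁻¹ atm⁻¹
pCO2 = [CO2*]/KH = 41.9×10^-6 / 2.754×10^-2 = 1.52×10^-3 atm = 1520 μatm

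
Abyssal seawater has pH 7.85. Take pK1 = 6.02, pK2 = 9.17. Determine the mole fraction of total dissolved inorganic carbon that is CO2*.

α₀ = 1 / (1 + K1/[H⁺] + K1K2/[H⁺]²) = 1 / (1 + 10^+1.83 + 10^+0.51)
   = 1 / (1 + 67.608 + 3.2359) = 1/71.844 = 0.01392

α₀ = 0.0139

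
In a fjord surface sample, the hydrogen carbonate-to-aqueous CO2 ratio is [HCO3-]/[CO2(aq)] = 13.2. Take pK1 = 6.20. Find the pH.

pH = 7.32

From K1 = [H⁺][HCO3-]/[CO2(aq)]:  pH = pK1 + log₁₀([HCO3-]/[CO2(aq)])
log₁₀(13.2) = +1.121
pH = 6.20 + (+1.121) = 7.32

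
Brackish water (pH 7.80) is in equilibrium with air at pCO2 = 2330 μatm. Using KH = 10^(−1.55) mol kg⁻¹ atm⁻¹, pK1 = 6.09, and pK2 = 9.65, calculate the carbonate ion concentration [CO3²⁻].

[CO3²⁻] = 0.0476 mmol/kg

[CO2*] = KH · pCO2 = 10^(−1.55) × 2330×10^-6 = 6.567×10^-5 mol/kg
α₀ = 1/(1 + K1/[H⁺] + K1K2/[H⁺]²) = 1/(1 + 10^+1.71 + 10^-0.14) = 0.01886
DIC = [CO2*]/α₀ = 6.567×10^-5 / 0.01886 = 3.481 mmol/kg
[CO3²⁻] = α₂·DIC; α₂ = 0.01367, so [CO3²⁻] = 0.01367 × 3.481 = 0.0476 mmol/kg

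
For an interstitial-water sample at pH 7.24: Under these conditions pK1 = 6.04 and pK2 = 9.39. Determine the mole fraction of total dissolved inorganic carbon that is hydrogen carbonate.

α₁ = 1 / (1 + [H⁺]/K1 + K2/[H⁺]) = 1 / (1 + 10^-1.20 + 10^-2.15)
   = 1 / (1 + 0.063096 + 0.0070795) = 1/1.0702 = 0.9344

α₁ = 0.934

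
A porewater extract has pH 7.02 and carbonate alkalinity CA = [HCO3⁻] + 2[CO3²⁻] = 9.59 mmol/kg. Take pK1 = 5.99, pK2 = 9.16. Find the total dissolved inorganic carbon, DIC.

DIC = 10.4 mmol/kg

CA = [HCO3⁻] + 2[CO3²⁻] = (α₁ + 2α₂)·DIC
At pH 7.02: [H⁺]/K1 = 10^-1.03 = 0.093325, K2/[H⁺] = 10^-2.14 = 0.0072444
α₁ = 1/(1 + 0.093325 + 0.0072444) = 1/1.1006 = 0.9086; α₂ = α₁·K2/[H⁺] = 0.006582
α₁ + 2α₂ = 0.9218
DIC = CA / (α₁ + 2α₂) = 9.59 / 0.9218 = 10.4 mmol/kg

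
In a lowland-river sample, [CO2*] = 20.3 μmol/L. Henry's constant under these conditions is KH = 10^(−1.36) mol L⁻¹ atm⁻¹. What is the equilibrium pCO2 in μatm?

KH = 10^(−1.36) = 4.365×10^-2 mol L⁻¹ atm⁻¹
pCO2 = [CO2*]/KH = 20.3×10^-6 / 4.365×10^-2 = 4.65×10^-4 atm = 465 μatm

pCO2 = 465 μatm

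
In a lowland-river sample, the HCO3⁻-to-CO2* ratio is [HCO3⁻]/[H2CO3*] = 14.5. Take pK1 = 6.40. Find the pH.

pH = 7.56

From K1 = [H⁺][HCO3⁻]/[H2CO3*]:  pH = pK1 + log₁₀([HCO3⁻]/[H2CO3*])
log₁₀(14.5) = +1.161
pH = 6.40 + (+1.161) = 7.56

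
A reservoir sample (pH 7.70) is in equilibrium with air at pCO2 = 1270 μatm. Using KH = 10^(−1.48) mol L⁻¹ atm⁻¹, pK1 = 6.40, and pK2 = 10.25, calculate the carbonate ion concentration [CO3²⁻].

[CO3²⁻] = 2.36 μmol/L

[CO2*] = KH · pCO2 = 10^(−1.48) × 1270×10^-6 = 4.205×10^-5 mol/L
α₀ = 1/(1 + K1/[H⁺] + K1K2/[H⁺]²) = 1/(1 + 10^+1.30 + 10^-1.25) = 0.04760
DIC = [CO2*]/α₀ = 4.205×10^-5 / 0.04760 = 0.8835 mmol/L
[CO3²⁻] = α₂·DIC; α₂ = 0.002677, so [CO3²⁻] = 0.002677 × 0.8835 = 0.00236 mmol/L = 2.36 μmol/L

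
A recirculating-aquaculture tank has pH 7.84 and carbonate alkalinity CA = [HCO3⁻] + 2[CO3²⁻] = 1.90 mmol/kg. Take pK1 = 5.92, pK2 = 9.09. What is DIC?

DIC = 1.82 mmol/kg

CA = [HCO3⁻] + 2[CO3²⁻] = (α₁ + 2α₂)·DIC
At pH 7.84: [H⁺]/K1 = 10^-1.92 = 0.012023, K2/[H⁺] = 10^-1.25 = 0.056234
α₁ = 1/(1 + 0.012023 + 0.056234) = 1/1.0683 = 0.9361; α₂ = α₁·K2/[H⁺] = 0.05264
α₁ + 2α₂ = 1.0414
DIC = CA / (α₁ + 2α₂) = 1.90 / 1.0414 = 1.82 mmol/kg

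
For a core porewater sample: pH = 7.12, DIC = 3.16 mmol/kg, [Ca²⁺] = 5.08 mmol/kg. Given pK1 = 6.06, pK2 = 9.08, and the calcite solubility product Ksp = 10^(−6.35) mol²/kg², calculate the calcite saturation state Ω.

α₂ = 1 / (1 + [H⁺]/K2 + [H⁺]²/(K1K2)) = 1 / (1 + 10^+1.96 + 10^+0.90)
   = 1 / (1 + 91.201 + 7.9433) = 1/100.14 = 0.009986
[CO3²⁻] = α₂ × DIC = 0.009986 × 3.16 = 0.03155 mmol/kg
Ksp = 10^(−6.35) = 4.467×10^-7
Ω = [Ca²⁺][CO3²⁻]/Ksp = (5.08×10^-3)(3.155×10^-5) / 4.467×10^-7 = 0.359

Ω = 0.359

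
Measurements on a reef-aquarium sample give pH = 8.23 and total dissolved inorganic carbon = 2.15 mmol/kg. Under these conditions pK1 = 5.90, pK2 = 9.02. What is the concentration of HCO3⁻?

α₁ = 1 / (1 + [H⁺]/K1 + K2/[H⁺]) = 1 / (1 + 10^-2.33 + 10^-0.79)
   = 1 / (1 + 0.0046774 + 0.16218) = 1/1.1669 = 0.8570
[HCO3⁻] = α₁ × DIC = 0.8570 × 2.15 = 1.84 mmol/kg

[HCO3⁻] = 1.84 mmol/kg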